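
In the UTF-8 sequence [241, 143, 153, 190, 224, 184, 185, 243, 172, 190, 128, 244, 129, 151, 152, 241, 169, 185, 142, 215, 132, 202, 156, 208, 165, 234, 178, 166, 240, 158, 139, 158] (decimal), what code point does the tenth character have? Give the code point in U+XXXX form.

Offset 0: leading byte 0xF1 = 11110001 → 4-byte char #1 = F1 8F 99 BE.
Offset 4: leading byte 0xE0 = 11100000 → 3-byte char #2 = E0 B8 B9.
Offset 7: leading byte 0xF3 = 11110011 → 4-byte char #3 = F3 AC BE 80.
Offset 11: leading byte 0xF4 = 11110100 → 4-byte char #4 = F4 81 97 98.
Offset 15: leading byte 0xF1 = 11110001 → 4-byte char #5 = F1 A9 B9 8E.
Offset 19: leading byte 0xD7 = 11010111 → 2-byte char #6 = D7 84.
Offset 21: leading byte 0xCA = 11001010 → 2-byte char #7 = CA 9C.
Offset 23: leading byte 0xD0 = 11010000 → 2-byte char #8 = D0 A5.
Offset 25: leading byte 0xEA = 11101010 → 3-byte char #9 = EA B2 A6.
Offset 28: leading byte 0xF0 = 11110000 → 4-byte char #10 = F0 9E 8B 9E.
Leading byte 0xF0 = 11110000 matches 11110xxx → 4-byte sequence.
Byte 1: 0xF0 = 11110000, payload 000 (3 bits).
Byte 2: 0x9E = 10011110 (10xxxxxx ✓), payload 011110.
Byte 3: 0x8B = 10001011 (10xxxxxx ✓), payload 001011.
Byte 4: 0x9E = 10011110 (10xxxxxx ✓), payload 011110.
Concatenate: 000011110001011011110 = 0x1E2DE (21 bits → U+1E2DE).

U+1E2DE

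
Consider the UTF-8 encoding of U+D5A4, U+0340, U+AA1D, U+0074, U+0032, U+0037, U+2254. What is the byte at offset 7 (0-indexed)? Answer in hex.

U+D5A4 → 3-byte form ED 96 A4 at offsets 0–2.
U+0340 → 2-byte form CD 80 at offsets 3–4.
U+AA1D → 3-byte form EA A8 9D at offsets 5–7.
Offset 7 falls in char 3's range; it's byte 3 of EA A8 9D = 0x9D.

0x9D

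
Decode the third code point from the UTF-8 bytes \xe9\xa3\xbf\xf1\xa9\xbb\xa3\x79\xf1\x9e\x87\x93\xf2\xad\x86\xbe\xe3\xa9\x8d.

U+0079

Offset 0: leading byte 0xE9 = 11101001 → 3-byte char #1 = E9 A3 BF.
Offset 3: leading byte 0xF1 = 11110001 → 4-byte char #2 = F1 A9 BB A3.
Offset 7: leading byte 0x79 = 01111001 → 1-byte char #3 = 79.
Leading byte 0x79 = 01111001 matches 0xxxxxxx → 1-byte sequence.
Byte 1: 0x79 = 01111001, payload 1111001 (7 bits).
Concatenate: 1111001 = 0x79 (7 bits → U+0079).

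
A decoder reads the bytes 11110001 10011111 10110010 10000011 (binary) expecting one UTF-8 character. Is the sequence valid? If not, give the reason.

valid

Leading byte 0xF1 = 11110001 → 4-byte form.
Continuation bytes 0x9F=10011111, 0xB2=10110010, 0x83=10000011 all match 10xxxxxx.
Decoded value 0x5FC83 is ≥ 0x10000 (shortest form) and not a surrogate.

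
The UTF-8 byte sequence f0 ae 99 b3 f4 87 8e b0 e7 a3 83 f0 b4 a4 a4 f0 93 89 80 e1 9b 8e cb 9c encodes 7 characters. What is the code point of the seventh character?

U+02DC

Offset 0: leading byte 0xF0 = 11110000 → 4-byte char #1 = F0 AE 99 B3.
Offset 4: leading byte 0xF4 = 11110100 → 4-byte char #2 = F4 87 8E B0.
Offset 8: leading byte 0xE7 = 11100111 → 3-byte char #3 = E7 A3 83.
Offset 11: leading byte 0xF0 = 11110000 → 4-byte char #4 = F0 B4 A4 A4.
Offset 15: leading byte 0xF0 = 11110000 → 4-byte char #5 = F0 93 89 80.
Offset 19: leading byte 0xE1 = 11100001 → 3-byte char #6 = E1 9B 8E.
Offset 22: leading byte 0xCB = 11001011 → 2-byte char #7 = CB 9C.
Leading byte 0xCB = 11001011 matches 110xxxxx → 2-byte sequence.
Byte 1: 0xCB = 11001011, payload 01011 (5 bits).
Byte 2: 0x9C = 10011100 (10xxxxxx ✓), payload 011100.
Concatenate: 01011011100 = 0x2DC (11 bits → U+02DC).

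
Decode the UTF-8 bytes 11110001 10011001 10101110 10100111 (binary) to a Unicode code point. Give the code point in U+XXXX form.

U+59BA7

Leading byte 0xF1 = 11110001 matches 11110xxx → 4-byte sequence.
Byte 1: 0xF1 = 11110001, payload 001 (3 bits).
Byte 2: 0x99 = 10011001 (10xxxxxx ✓), payload 011001.
Byte 3: 0xAE = 10101110 (10xxxxxx ✓), payload 101110.
Byte 4: 0xA7 = 10100111 (10xxxxxx ✓), payload 100111.
Concatenate: 001011001101110100111 = 0x59BA7 (21 bits → U+59BA7).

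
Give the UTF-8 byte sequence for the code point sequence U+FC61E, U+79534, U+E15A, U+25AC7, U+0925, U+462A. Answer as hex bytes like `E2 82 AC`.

F3 BC 98 9E F1 B9 94 B4 EE 85 9A F0 A5 AB 87 E0 A4 A5 E4 98 AA

U+FC61E: 4-byte form → F3 BC 98 9E.
U+79534: 4-byte form → F1 B9 94 B4.
U+E15A: 3-byte form → EE 85 9A.
U+25AC7: 4-byte form → F0 A5 AB 87.
U+0925: 3-byte form → E0 A4 A5.
U+462A: 3-byte form → E4 98 AA.
Concatenated (21 bytes): F3 BC 98 9E F1 B9 94 B4 EE 85 9A F0 A5 AB 87 E0 A4 A5 E4 98 AA.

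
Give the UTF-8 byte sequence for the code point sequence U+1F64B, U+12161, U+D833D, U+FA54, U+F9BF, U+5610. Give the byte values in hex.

U+1F64B: 4-byte form → F0 9F 99 8B.
U+12161: 4-byte form → F0 92 85 A1.
U+D833D: 4-byte form → F3 98 8C BD.
U+FA54: 3-byte form → EF A9 94.
U+F9BF: 3-byte form → EF A6 BF.
U+5610: 3-byte form → E5 98 90.
Concatenated (21 bytes): F0 9F 99 8B F0 92 85 A1 F3 98 8C BD EF A9 94 EF A6 BF E5 98 90.

F0 9F 99 8B F0 92 85 A1 F3 98 8C BD EF A9 94 EF A6 BF E5 98 90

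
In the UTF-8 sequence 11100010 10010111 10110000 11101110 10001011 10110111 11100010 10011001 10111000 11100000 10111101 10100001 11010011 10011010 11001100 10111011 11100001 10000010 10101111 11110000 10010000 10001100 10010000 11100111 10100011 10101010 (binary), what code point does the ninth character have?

U+78EA

Offset 0: leading byte 0xE2 = 11100010 → 3-byte char #1 = E2 97 B0.
Offset 3: leading byte 0xEE = 11101110 → 3-byte char #2 = EE 8B B7.
Offset 6: leading byte 0xE2 = 11100010 → 3-byte char #3 = E2 99 B8.
Offset 9: leading byte 0xE0 = 11100000 → 3-byte char #4 = E0 BD A1.
Offset 12: leading byte 0xD3 = 11010011 → 2-byte char #5 = D3 9A.
Offset 14: leading byte 0xCC = 11001100 → 2-byte char #6 = CC BB.
Offset 16: leading byte 0xE1 = 11100001 → 3-byte char #7 = E1 82 AF.
Offset 19: leading byte 0xF0 = 11110000 → 4-byte char #8 = F0 90 8C 90.
Offset 23: leading byte 0xE7 = 11100111 → 3-byte char #9 = E7 A3 AA.
Leading byte 0xE7 = 11100111 matches 1110xxxx → 3-byte sequence.
Byte 1: 0xE7 = 11100111, payload 0111 (4 bits).
Byte 2: 0xA3 = 10100011 (10xxxxxx ✓), payload 100011.
Byte 3: 0xAA = 10101010 (10xxxxxx ✓), payload 101010.
Concatenate: 0111100011101010 = 0x78EA (16 bits → U+78EA).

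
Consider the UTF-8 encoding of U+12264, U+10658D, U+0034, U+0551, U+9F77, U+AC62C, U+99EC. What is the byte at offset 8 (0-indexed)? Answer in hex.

0x34

U+12264 → 4-byte form F0 92 89 A4 at offsets 0–3.
U+10658D → 4-byte form F4 86 96 8D at offsets 4–7.
U+0034 → 1-byte form 34 at offsets 8–8.
Offset 8 falls in char 3's range; it's byte 1 of 34 = 0x34.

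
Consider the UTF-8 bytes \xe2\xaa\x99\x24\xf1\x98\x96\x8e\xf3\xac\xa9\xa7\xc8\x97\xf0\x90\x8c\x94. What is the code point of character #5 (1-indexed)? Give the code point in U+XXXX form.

U+0217

Offset 0: leading byte 0xE2 = 11100010 → 3-byte char #1 = E2 AA 99.
Offset 3: leading byte 0x24 = 00100100 → 1-byte char #2 = 24.
Offset 4: leading byte 0xF1 = 11110001 → 4-byte char #3 = F1 98 96 8E.
Offset 8: leading byte 0xF3 = 11110011 → 4-byte char #4 = F3 AC A9 A7.
Offset 12: leading byte 0xC8 = 11001000 → 2-byte char #5 = C8 97.
Leading byte 0xC8 = 11001000 matches 110xxxxx → 2-byte sequence.
Byte 1: 0xC8 = 11001000, payload 01000 (5 bits).
Byte 2: 0x97 = 10010111 (10xxxxxx ✓), payload 010111.
Concatenate: 01000010111 = 0x217 (11 bits → U+0217).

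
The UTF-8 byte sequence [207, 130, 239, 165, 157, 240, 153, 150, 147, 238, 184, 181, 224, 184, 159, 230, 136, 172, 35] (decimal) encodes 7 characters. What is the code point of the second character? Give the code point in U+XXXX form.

Offset 0: leading byte 0xCF = 11001111 → 2-byte char #1 = CF 82.
Offset 2: leading byte 0xEF = 11101111 → 3-byte char #2 = EF A5 9D.
Leading byte 0xEF = 11101111 matches 1110xxxx → 3-byte sequence.
Byte 1: 0xEF = 11101111, payload 1111 (4 bits).
Byte 2: 0xA5 = 10100101 (10xxxxxx ✓), payload 100101.
Byte 3: 0x9D = 10011101 (10xxxxxx ✓), payload 011101.
Concatenate: 1111100101011101 = 0xF95D (16 bits → U+F95D).

U+F95D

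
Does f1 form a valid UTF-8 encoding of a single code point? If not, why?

Leading byte 0xF1 = 11110001 → 4-byte form, but only 1 byte is present.

invalid (sequence truncated)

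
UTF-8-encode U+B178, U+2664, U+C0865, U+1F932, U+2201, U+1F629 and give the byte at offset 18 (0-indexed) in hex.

0x9F

U+B178 → 3-byte form EB 85 B8 at offsets 0–2.
U+2664 → 3-byte form E2 99 A4 at offsets 3–5.
U+C0865 → 4-byte form F3 80 A1 A5 at offsets 6–9.
U+1F932 → 4-byte form F0 9F A4 B2 at offsets 10–13.
U+2201 → 3-byte form E2 88 81 at offsets 14–16.
U+1F629 → 4-byte form F0 9F 98 A9 at offsets 17–20.
Offset 18 falls in char 6's range; it's byte 2 of F0 9F 98 A9 = 0x9F.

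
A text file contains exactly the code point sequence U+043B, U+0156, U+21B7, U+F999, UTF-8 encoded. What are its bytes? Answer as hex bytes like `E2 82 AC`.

D0 BB C5 96 E2 86 B7 EF A6 99

U+043B: 2-byte form → D0 BB.
U+0156: 2-byte form → C5 96.
U+21B7: 3-byte form → E2 86 B7.
U+F999: 3-byte form → EF A6 99.
Concatenated (10 bytes): D0 BB C5 96 E2 86 B7 EF A6 99.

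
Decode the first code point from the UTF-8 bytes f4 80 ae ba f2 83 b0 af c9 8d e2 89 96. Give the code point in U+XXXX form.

Offset 0: leading byte 0xF4 = 11110100 → 4-byte char #1 = F4 80 AE BA.
Leading byte 0xF4 = 11110100 matches 11110xxx → 4-byte sequence.
Byte 1: 0xF4 = 11110100, payload 100 (3 bits).
Byte 2: 0x80 = 10000000 (10xxxxxx ✓), payload 000000.
Byte 3: 0xAE = 10101110 (10xxxxxx ✓), payload 101110.
Byte 4: 0xBA = 10111010 (10xxxxxx ✓), payload 111010.
Concatenate: 100000000101110111010 = 0x100BBA (21 bits → U+100BBA).

U+100BBA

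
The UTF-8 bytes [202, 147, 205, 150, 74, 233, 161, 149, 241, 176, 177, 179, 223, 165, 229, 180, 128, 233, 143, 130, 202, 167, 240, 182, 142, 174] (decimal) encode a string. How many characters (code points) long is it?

Byte at offset 0: 0xCA = 11001010 → 2-byte char (#1). Advance 2.
Byte at offset 2: 0xCD = 11001101 → 2-byte char (#2). Advance 2.
Byte at offset 4: 0x4A = 01001010 → 1-byte char (#3). Advance 1.
Byte at offset 5: 0xE9 = 11101001 → 3-byte char (#4). Advance 3.
Byte at offset 8: 0xF1 = 11110001 → 4-byte char (#5). Advance 4.
Byte at offset 12: 0xDF = 11011111 → 2-byte char (#6). Advance 2.
Byte at offset 14: 0xE5 = 11100101 → 3-byte char (#7). Advance 3.
Byte at offset 17: 0xE9 = 11101001 → 3-byte char (#8). Advance 3.
Byte at offset 20: 0xCA = 11001010 → 2-byte char (#9). Advance 2.
Byte at offset 22: 0xF0 = 11110000 → 4-byte char (#10). Advance 4.
Reached end at offset 26 after 10 code points.

10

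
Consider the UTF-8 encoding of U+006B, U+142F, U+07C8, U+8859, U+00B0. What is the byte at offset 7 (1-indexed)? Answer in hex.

1-indexed offset 7 is 0-indexed offset 6.
U+006B → 1-byte form 6B at offsets 0–0.
U+142F → 3-byte form E1 90 AF at offsets 1–3.
U+07C8 → 2-byte form DF 88 at offsets 4–5.
U+8859 → 3-byte form E8 A1 99 at offsets 6–8.
Offset 6 falls in char 4's range; it's byte 1 of E8 A1 99 = 0xE8.

0xE8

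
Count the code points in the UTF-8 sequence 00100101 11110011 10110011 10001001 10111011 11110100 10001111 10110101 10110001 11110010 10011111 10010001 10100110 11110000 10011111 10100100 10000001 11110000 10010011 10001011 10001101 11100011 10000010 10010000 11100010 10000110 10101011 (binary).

8

Byte at offset 0: 0x25 = 00100101 → 1-byte char (#1). Advance 1.
Byte at offset 1: 0xF3 = 11110011 → 4-byte char (#2). Advance 4.
Byte at offset 5: 0xF4 = 11110100 → 4-byte char (#3). Advance 4.
Byte at offset 9: 0xF2 = 11110010 → 4-byte char (#4). Advance 4.
Byte at offset 13: 0xF0 = 11110000 → 4-byte char (#5). Advance 4.
Byte at offset 17: 0xF0 = 11110000 → 4-byte char (#6). Advance 4.
Byte at offset 21: 0xE3 = 11100011 → 3-byte char (#7). Advance 3.
Byte at offset 24: 0xE2 = 11100010 → 3-byte char (#8). Advance 3.
Reached end at offset 27 after 8 code points.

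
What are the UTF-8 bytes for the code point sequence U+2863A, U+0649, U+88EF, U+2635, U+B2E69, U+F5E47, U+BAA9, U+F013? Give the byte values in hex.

F0 A8 98 BA D9 89 E8 A3 AF E2 98 B5 F2 B2 B9 A9 F3 B5 B9 87 EB AA A9 EF 80 93

U+2863A: 4-byte form → F0 A8 98 BA.
U+0649: 2-byte form → D9 89.
U+88EF: 3-byte form → E8 A3 AF.
U+2635: 3-byte form → E2 98 B5.
U+B2E69: 4-byte form → F2 B2 B9 A9.
U+F5E47: 4-byte form → F3 B5 B9 87.
U+BAA9: 3-byte form → EB AA A9.
U+F013: 3-byte form → EF 80 93.
Concatenated (26 bytes): F0 A8 98 BA D9 89 E8 A3 AF E2 98 B5 F2 B2 B9 A9 F3 B5 B9 87 EB AA A9 EF 80 93.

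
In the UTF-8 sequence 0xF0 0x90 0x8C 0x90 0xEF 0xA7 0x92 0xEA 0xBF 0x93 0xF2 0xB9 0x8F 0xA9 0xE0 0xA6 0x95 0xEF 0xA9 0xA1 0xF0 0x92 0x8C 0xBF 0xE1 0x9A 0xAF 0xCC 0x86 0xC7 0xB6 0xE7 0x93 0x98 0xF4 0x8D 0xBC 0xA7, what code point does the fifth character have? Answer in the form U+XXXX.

Offset 0: leading byte 0xF0 = 11110000 → 4-byte char #1 = F0 90 8C 90.
Offset 4: leading byte 0xEF = 11101111 → 3-byte char #2 = EF A7 92.
Offset 7: leading byte 0xEA = 11101010 → 3-byte char #3 = EA BF 93.
Offset 10: leading byte 0xF2 = 11110010 → 4-byte char #4 = F2 B9 8F A9.
Offset 14: leading byte 0xE0 = 11100000 → 3-byte char #5 = E0 A6 95.
Leading byte 0xE0 = 11100000 matches 1110xxxx → 3-byte sequence.
Byte 1: 0xE0 = 11100000, payload 0000 (4 bits).
Byte 2: 0xA6 = 10100110 (10xxxxxx ✓), payload 100110.
Byte 3: 0x95 = 10010101 (10xxxxxx ✓), payload 010101.
Concatenate: 0000100110010101 = 0x995 (16 bits → U+0995).

U+0995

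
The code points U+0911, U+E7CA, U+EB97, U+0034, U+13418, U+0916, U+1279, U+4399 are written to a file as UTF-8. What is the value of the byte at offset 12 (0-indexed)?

U+0911 → 3-byte form E0 A4 91 at offsets 0–2.
U+E7CA → 3-byte form EE 9F 8A at offsets 3–5.
U+EB97 → 3-byte form EE AE 97 at offsets 6–8.
U+0034 → 1-byte form 34 at offsets 9–9.
U+13418 → 4-byte form F0 93 90 98 at offsets 10–13.
Offset 12 falls in char 5's range; it's byte 3 of F0 93 90 98 = 0x90.

0x90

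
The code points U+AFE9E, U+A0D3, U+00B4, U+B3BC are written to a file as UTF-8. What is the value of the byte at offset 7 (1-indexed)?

1-indexed offset 7 is 0-indexed offset 6.
U+AFE9E → 4-byte form F2 AF BA 9E at offsets 0–3.
U+A0D3 → 3-byte form EA 83 93 at offsets 4–6.
Offset 6 falls in char 2's range; it's byte 3 of EA 83 93 = 0x93.

0x93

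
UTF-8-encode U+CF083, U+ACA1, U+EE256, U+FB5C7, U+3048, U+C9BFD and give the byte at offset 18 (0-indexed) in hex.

0xF3

U+CF083 → 4-byte form F3 8F 82 83 at offsets 0–3.
U+ACA1 → 3-byte form EA B2 A1 at offsets 4–6.
U+EE256 → 4-byte form F3 AE 89 96 at offsets 7–10.
U+FB5C7 → 4-byte form F3 BB 97 87 at offsets 11–14.
U+3048 → 3-byte form E3 81 88 at offsets 15–17.
U+C9BFD → 4-byte form F3 89 AF BD at offsets 18–21.
Offset 18 falls in char 6's range; it's byte 1 of F3 89 AF BD = 0xF3.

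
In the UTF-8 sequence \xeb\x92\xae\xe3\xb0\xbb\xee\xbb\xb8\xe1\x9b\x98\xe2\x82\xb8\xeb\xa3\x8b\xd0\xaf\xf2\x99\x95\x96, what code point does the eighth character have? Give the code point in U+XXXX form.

Offset 0: leading byte 0xEB = 11101011 → 3-byte char #1 = EB 92 AE.
Offset 3: leading byte 0xE3 = 11100011 → 3-byte char #2 = E3 B0 BB.
Offset 6: leading byte 0xEE = 11101110 → 3-byte char #3 = EE BB B8.
Offset 9: leading byte 0xE1 = 11100001 → 3-byte char #4 = E1 9B 98.
Offset 12: leading byte 0xE2 = 11100010 → 3-byte char #5 = E2 82 B8.
Offset 15: leading byte 0xEB = 11101011 → 3-byte char #6 = EB A3 8B.
Offset 18: leading byte 0xD0 = 11010000 → 2-byte char #7 = D0 AF.
Offset 20: leading byte 0xF2 = 11110010 → 4-byte char #8 = F2 99 95 96.
Leading byte 0xF2 = 11110010 matches 11110xxx → 4-byte sequence.
Byte 1: 0xF2 = 11110010, payload 010 (3 bits).
Byte 2: 0x99 = 10011001 (10xxxxxx ✓), payload 011001.
Byte 3: 0x95 = 10010101 (10xxxxxx ✓), payload 010101.
Byte 4: 0x96 = 10010110 (10xxxxxx ✓), payload 010110.
Concatenate: 010011001010101010110 = 0x99556 (21 bits → U+99556).

U+99556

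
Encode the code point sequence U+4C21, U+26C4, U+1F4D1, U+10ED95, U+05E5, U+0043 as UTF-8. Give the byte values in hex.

E4 B0 A1 E2 9B 84 F0 9F 93 91 F4 8E B6 95 D7 A5 43

U+4C21: 3-byte form → E4 B0 A1.
U+26C4: 3-byte form → E2 9B 84.
U+1F4D1: 4-byte form → F0 9F 93 91.
U+10ED95: 4-byte form → F4 8E B6 95.
U+05E5: 2-byte form → D7 A5.
U+0043: 1-byte form → 43.
Concatenated (17 bytes): E4 B0 A1 E2 9B 84 F0 9F 93 91 F4 8E B6 95 D7 A5 43.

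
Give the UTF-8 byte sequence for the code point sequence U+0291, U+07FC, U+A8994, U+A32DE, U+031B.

U+0291: 2-byte form → CA 91.
U+07FC: 2-byte form → DF BC.
U+A8994: 4-byte form → F2 A8 A6 94.
U+A32DE: 4-byte form → F2 A3 8B 9E.
U+031B: 2-byte form → CC 9B.
Concatenated (14 bytes): CA 91 DF BC F2 A8 A6 94 F2 A3 8B 9E CC 9B.

CA 91 DF BC F2 A8 A6 94 F2 A3 8B 9E CC 9B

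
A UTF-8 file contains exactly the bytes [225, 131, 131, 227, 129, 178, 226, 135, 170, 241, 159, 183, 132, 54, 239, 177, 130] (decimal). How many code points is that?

Byte at offset 0: 0xE1 = 11100001 → 3-byte char (#1). Advance 3.
Byte at offset 3: 0xE3 = 11100011 → 3-byte char (#2). Advance 3.
Byte at offset 6: 0xE2 = 11100010 → 3-byte char (#3). Advance 3.
Byte at offset 9: 0xF1 = 11110001 → 4-byte char (#4). Advance 4.
Byte at offset 13: 0x36 = 00110110 → 1-byte char (#5). Advance 1.
Byte at offset 14: 0xEF = 11101111 → 3-byte char (#6). Advance 3.
Reached end at offset 17 after 6 code points.

6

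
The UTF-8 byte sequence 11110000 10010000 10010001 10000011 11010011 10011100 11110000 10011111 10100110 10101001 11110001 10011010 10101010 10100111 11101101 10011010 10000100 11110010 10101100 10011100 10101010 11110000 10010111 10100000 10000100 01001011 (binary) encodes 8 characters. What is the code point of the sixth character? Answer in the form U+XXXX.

Offset 0: leading byte 0xF0 = 11110000 → 4-byte char #1 = F0 90 91 83.
Offset 4: leading byte 0xD3 = 11010011 → 2-byte char #2 = D3 9C.
Offset 6: leading byte 0xF0 = 11110000 → 4-byte char #3 = F0 9F A6 A9.
Offset 10: leading byte 0xF1 = 11110001 → 4-byte char #4 = F1 9A AA A7.
Offset 14: leading byte 0xED = 11101101 → 3-byte char #5 = ED 9A 84.
Offset 17: leading byte 0xF2 = 11110010 → 4-byte char #6 = F2 AC 9C AA.
Leading byte 0xF2 = 11110010 matches 11110xxx → 4-byte sequence.
Byte 1: 0xF2 = 11110010, payload 010 (3 bits).
Byte 2: 0xAC = 10101100 (10xxxxxx ✓), payload 101100.
Byte 3: 0x9C = 10011100 (10xxxxxx ✓), payload 011100.
Byte 4: 0xAA = 10101010 (10xxxxxx ✓), payload 101010.
Concatenate: 010101100011100101010 = 0xAC72A (21 bits → U+AC72A).

U+AC72A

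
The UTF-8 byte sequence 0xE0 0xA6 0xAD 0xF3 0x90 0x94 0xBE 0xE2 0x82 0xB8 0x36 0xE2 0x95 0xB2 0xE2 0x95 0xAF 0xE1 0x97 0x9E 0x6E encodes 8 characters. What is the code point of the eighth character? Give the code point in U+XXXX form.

U+006E

Offset 0: leading byte 0xE0 = 11100000 → 3-byte char #1 = E0 A6 AD.
Offset 3: leading byte 0xF3 = 11110011 → 4-byte char #2 = F3 90 94 BE.
Offset 7: leading byte 0xE2 = 11100010 → 3-byte char #3 = E2 82 B8.
Offset 10: leading byte 0x36 = 00110110 → 1-byte char #4 = 36.
Offset 11: leading byte 0xE2 = 11100010 → 3-byte char #5 = E2 95 B2.
Offset 14: leading byte 0xE2 = 11100010 → 3-byte char #6 = E2 95 AF.
Offset 17: leading byte 0xE1 = 11100001 → 3-byte char #7 = E1 97 9E.
Offset 20: leading byte 0x6E = 01101110 → 1-byte char #8 = 6E.
Leading byte 0x6E = 01101110 matches 0xxxxxxx → 1-byte sequence.
Byte 1: 0x6E = 01101110, payload 1101110 (7 bits).
Concatenate: 1101110 = 0x6E (7 bits → U+006E).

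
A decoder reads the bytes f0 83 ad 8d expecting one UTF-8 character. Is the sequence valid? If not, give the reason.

Leading byte 0xF0 = 11110000 → 4-byte form.
Continuation bytes all match 10xxxxxx. Payload decodes to 0x3B4D.
But 0x3B4D < 0x10000, the minimum for a 4-byte sequence — this is an overlong encoding.

invalid (overlong encoding)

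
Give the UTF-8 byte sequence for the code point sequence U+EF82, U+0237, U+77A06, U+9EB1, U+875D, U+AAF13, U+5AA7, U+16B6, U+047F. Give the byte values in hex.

U+EF82: 3-byte form → EE BE 82.
U+0237: 2-byte form → C8 B7.
U+77A06: 4-byte form → F1 B7 A8 86.
U+9EB1: 3-byte form → E9 BA B1.
U+875D: 3-byte form → E8 9D 9D.
U+AAF13: 4-byte form → F2 AA BC 93.
U+5AA7: 3-byte form → E5 AA A7.
U+16B6: 3-byte form → E1 9A B6.
U+047F: 2-byte form → D1 BF.
Concatenated (27 bytes): EE BE 82 C8 B7 F1 B7 A8 86 E9 BA B1 E8 9D 9D F2 AA BC 93 E5 AA A7 E1 9A B6 D1 BF.

EE BE 82 C8 B7 F1 B7 A8 86 E9 BA B1 E8 9D 9D F2 AA BC 93 E5 AA A7 E1 9A B6 D1 BF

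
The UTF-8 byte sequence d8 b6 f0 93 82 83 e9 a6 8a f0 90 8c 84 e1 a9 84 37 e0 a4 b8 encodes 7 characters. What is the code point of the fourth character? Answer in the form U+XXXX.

Offset 0: leading byte 0xD8 = 11011000 → 2-byte char #1 = D8 B6.
Offset 2: leading byte 0xF0 = 11110000 → 4-byte char #2 = F0 93 82 83.
Offset 6: leading byte 0xE9 = 11101001 → 3-byte char #3 = E9 A6 8A.
Offset 9: leading byte 0xF0 = 11110000 → 4-byte char #4 = F0 90 8C 84.
Leading byte 0xF0 = 11110000 matches 11110xxx → 4-byte sequence.
Byte 1: 0xF0 = 11110000, payload 000 (3 bits).
Byte 2: 0x90 = 10010000 (10xxxxxx ✓), payload 010000.
Byte 3: 0x8C = 10001100 (10xxxxxx ✓), payload 001100.
Byte 4: 0x84 = 10000100 (10xxxxxx ✓), payload 000100.
Concatenate: 000010000001100000100 = 0x10304 (21 bits → U+10304).

U+10304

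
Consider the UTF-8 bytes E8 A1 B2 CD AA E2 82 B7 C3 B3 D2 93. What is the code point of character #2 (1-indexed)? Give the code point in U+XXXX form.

Offset 0: leading byte 0xE8 = 11101000 → 3-byte char #1 = E8 A1 B2.
Offset 3: leading byte 0xCD = 11001101 → 2-byte char #2 = CD AA.
Leading byte 0xCD = 11001101 matches 110xxxxx → 2-byte sequence.
Byte 1: 0xCD = 11001101, payload 01101 (5 bits).
Byte 2: 0xAA = 10101010 (10xxxxxx ✓), payload 101010.
Concatenate: 01101101010 = 0x36A (11 bits → U+036A).

U+036A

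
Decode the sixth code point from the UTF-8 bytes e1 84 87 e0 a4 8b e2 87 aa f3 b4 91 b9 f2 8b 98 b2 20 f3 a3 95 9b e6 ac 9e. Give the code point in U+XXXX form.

U+0020

Offset 0: leading byte 0xE1 = 11100001 → 3-byte char #1 = E1 84 87.
Offset 3: leading byte 0xE0 = 11100000 → 3-byte char #2 = E0 A4 8B.
Offset 6: leading byte 0xE2 = 11100010 → 3-byte char #3 = E2 87 AA.
Offset 9: leading byte 0xF3 = 11110011 → 4-byte char #4 = F3 B4 91 B9.
Offset 13: leading byte 0xF2 = 11110010 → 4-byte char #5 = F2 8B 98 B2.
Offset 17: leading byte 0x20 = 00100000 → 1-byte char #6 = 20.
Leading byte 0x20 = 00100000 matches 0xxxxxxx → 1-byte sequence.
Byte 1: 0x20 = 00100000, payload 0100000 (7 bits).
Concatenate: 0100000 = 0x20 (7 bits → U+0020).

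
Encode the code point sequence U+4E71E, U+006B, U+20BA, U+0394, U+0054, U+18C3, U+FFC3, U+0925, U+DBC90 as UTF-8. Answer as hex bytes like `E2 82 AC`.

U+4E71E: 4-byte form → F1 8E 9C 9E.
U+006B: 1-byte form → 6B.
U+20BA: 3-byte form → E2 82 BA.
U+0394: 2-byte form → CE 94.
U+0054: 1-byte form → 54.
U+18C3: 3-byte form → E1 A3 83.
U+FFC3: 3-byte form → EF BF 83.
U+0925: 3-byte form → E0 A4 A5.
U+DBC90: 4-byte form → F3 9B B2 90.
Concatenated (24 bytes): F1 8E 9C 9E 6B E2 82 BA CE 94 54 E1 A3 83 EF BF 83 E0 A4 A5 F3 9B B2 90.

F1 8E 9C 9E 6B E2 82 BA CE 94 54 E1 A3 83 EF BF 83 E0 A4 A5 F3 9B B2 90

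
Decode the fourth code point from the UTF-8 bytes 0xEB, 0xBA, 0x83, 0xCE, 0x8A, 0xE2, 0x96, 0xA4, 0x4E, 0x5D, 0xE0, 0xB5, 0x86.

U+004E

Offset 0: leading byte 0xEB = 11101011 → 3-byte char #1 = EB BA 83.
Offset 3: leading byte 0xCE = 11001110 → 2-byte char #2 = CE 8A.
Offset 5: leading byte 0xE2 = 11100010 → 3-byte char #3 = E2 96 A4.
Offset 8: leading byte 0x4E = 01001110 → 1-byte char #4 = 4E.
Leading byte 0x4E = 01001110 matches 0xxxxxxx → 1-byte sequence.
Byte 1: 0x4E = 01001110, payload 1001110 (7 bits).
Concatenate: 1001110 = 0x4E (7 bits → U+004E).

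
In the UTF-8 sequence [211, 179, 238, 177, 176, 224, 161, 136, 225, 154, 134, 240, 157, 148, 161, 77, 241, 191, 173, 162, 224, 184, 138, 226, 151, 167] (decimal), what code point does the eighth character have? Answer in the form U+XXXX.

U+0E0A

Offset 0: leading byte 0xD3 = 11010011 → 2-byte char #1 = D3 B3.
Offset 2: leading byte 0xEE = 11101110 → 3-byte char #2 = EE B1 B0.
Offset 5: leading byte 0xE0 = 11100000 → 3-byte char #3 = E0 A1 88.
Offset 8: leading byte 0xE1 = 11100001 → 3-byte char #4 = E1 9A 86.
Offset 11: leading byte 0xF0 = 11110000 → 4-byte char #5 = F0 9D 94 A1.
Offset 15: leading byte 0x4D = 01001101 → 1-byte char #6 = 4D.
Offset 16: leading byte 0xF1 = 11110001 → 4-byte char #7 = F1 BF AD A2.
Offset 20: leading byte 0xE0 = 11100000 → 3-byte char #8 = E0 B8 8A.
Leading byte 0xE0 = 11100000 matches 1110xxxx → 3-byte sequence.
Byte 1: 0xE0 = 11100000, payload 0000 (4 bits).
Byte 2: 0xB8 = 10111000 (10xxxxxx ✓), payload 111000.
Byte 3: 0x8A = 10001010 (10xxxxxx ✓), payload 001010.
Concatenate: 0000111000001010 = 0xE0A (16 bits → U+0E0A).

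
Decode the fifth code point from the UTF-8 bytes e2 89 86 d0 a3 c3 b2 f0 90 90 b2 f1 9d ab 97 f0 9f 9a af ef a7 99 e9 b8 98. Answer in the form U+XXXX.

Offset 0: leading byte 0xE2 = 11100010 → 3-byte char #1 = E2 89 86.
Offset 3: leading byte 0xD0 = 11010000 → 2-byte char #2 = D0 A3.
Offset 5: leading byte 0xC3 = 11000011 → 2-byte char #3 = C3 B2.
Offset 7: leading byte 0xF0 = 11110000 → 4-byte char #4 = F0 90 90 B2.
Offset 11: leading byte 0xF1 = 11110001 → 4-byte char #5 = F1 9D AB 97.
Leading byte 0xF1 = 11110001 matches 11110xxx → 4-byte sequence.
Byte 1: 0xF1 = 11110001, payload 001 (3 bits).
Byte 2: 0x9D = 10011101 (10xxxxxx ✓), payload 011101.
Byte 3: 0xAB = 10101011 (10xxxxxx ✓), payload 101011.
Byte 4: 0x97 = 10010111 (10xxxxxx ✓), payload 010111.
Concatenate: 001011101101011010111 = 0x5DAD7 (21 bits → U+5DAD7).

U+5DAD7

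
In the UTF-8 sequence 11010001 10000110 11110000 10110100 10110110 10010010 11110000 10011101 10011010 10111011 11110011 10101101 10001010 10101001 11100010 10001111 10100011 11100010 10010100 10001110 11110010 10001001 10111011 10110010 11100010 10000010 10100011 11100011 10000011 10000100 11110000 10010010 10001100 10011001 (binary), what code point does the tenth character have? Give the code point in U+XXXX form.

U+12319

Offset 0: leading byte 0xD1 = 11010001 → 2-byte char #1 = D1 86.
Offset 2: leading byte 0xF0 = 11110000 → 4-byte char #2 = F0 B4 B6 92.
Offset 6: leading byte 0xF0 = 11110000 → 4-byte char #3 = F0 9D 9A BB.
Offset 10: leading byte 0xF3 = 11110011 → 4-byte char #4 = F3 AD 8A A9.
Offset 14: leading byte 0xE2 = 11100010 → 3-byte char #5 = E2 8F A3.
Offset 17: leading byte 0xE2 = 11100010 → 3-byte char #6 = E2 94 8E.
Offset 20: leading byte 0xF2 = 11110010 → 4-byte char #7 = F2 89 BB B2.
Offset 24: leading byte 0xE2 = 11100010 → 3-byte char #8 = E2 82 A3.
Offset 27: leading byte 0xE3 = 11100011 → 3-byte char #9 = E3 83 84.
Offset 30: leading byte 0xF0 = 11110000 → 4-byte char #10 = F0 92 8C 99.
Leading byte 0xF0 = 11110000 matches 11110xxx → 4-byte sequence.
Byte 1: 0xF0 = 11110000, payload 000 (3 bits).
Byte 2: 0x92 = 10010010 (10xxxxxx ✓), payload 010010.
Byte 3: 0x8C = 10001100 (10xxxxxx ✓), payload 001100.
Byte 4: 0x99 = 10011001 (10xxxxxx ✓), payload 011001.
Concatenate: 000010010001100011001 = 0x12319 (21 bits → U+12319).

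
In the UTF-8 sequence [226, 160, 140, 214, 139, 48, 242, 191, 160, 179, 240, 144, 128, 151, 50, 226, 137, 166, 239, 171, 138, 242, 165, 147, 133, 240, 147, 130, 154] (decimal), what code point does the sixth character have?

U+0032

Offset 0: leading byte 0xE2 = 11100010 → 3-byte char #1 = E2 A0 8C.
Offset 3: leading byte 0xD6 = 11010110 → 2-byte char #2 = D6 8B.
Offset 5: leading byte 0x30 = 00110000 → 1-byte char #3 = 30.
Offset 6: leading byte 0xF2 = 11110010 → 4-byte char #4 = F2 BF A0 B3.
Offset 10: leading byte 0xF0 = 11110000 → 4-byte char #5 = F0 90 80 97.
Offset 14: leading byte 0x32 = 00110010 → 1-byte char #6 = 32.
Leading byte 0x32 = 00110010 matches 0xxxxxxx → 1-byte sequence.
Byte 1: 0x32 = 00110010, payload 0110010 (7 bits).
Concatenate: 0110010 = 0x32 (7 bits → U+0032).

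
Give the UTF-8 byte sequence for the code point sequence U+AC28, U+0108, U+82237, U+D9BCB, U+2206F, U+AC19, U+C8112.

U+AC28: 3-byte form → EA B0 A8.
U+0108: 2-byte form → C4 88.
U+82237: 4-byte form → F2 82 88 B7.
U+D9BCB: 4-byte form → F3 99 AF 8B.
U+2206F: 4-byte form → F0 A2 81 AF.
U+AC19: 3-byte form → EA B0 99.
U+C8112: 4-byte form → F3 88 84 92.
Concatenated (24 bytes): EA B0 A8 C4 88 F2 82 88 B7 F3 99 AF 8B F0 A2 81 AF EA B0 99 F3 88 84 92.

EA B0 A8 C4 88 F2 82 88 B7 F3 99 AF 8B F0 A2 81 AF EA B0 99 F3 88 84 92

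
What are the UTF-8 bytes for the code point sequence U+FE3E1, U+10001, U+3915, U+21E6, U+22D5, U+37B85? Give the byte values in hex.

F3 BE 8F A1 F0 90 80 81 E3 A4 95 E2 87 A6 E2 8B 95 F0 B7 AE 85

U+FE3E1: 4-byte form → F3 BE 8F A1.
U+10001: 4-byte form → F0 90 80 81.
U+3915: 3-byte form → E3 A4 95.
U+21E6: 3-byte form → E2 87 A6.
U+22D5: 3-byte form → E2 8B 95.
U+37B85: 4-byte form → F0 B7 AE 85.
Concatenated (21 bytes): F3 BE 8F A1 F0 90 80 81 E3 A4 95 E2 87 A6 E2 8B 95 F0 B7 AE 85.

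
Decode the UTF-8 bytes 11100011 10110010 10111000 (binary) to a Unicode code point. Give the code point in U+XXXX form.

Leading byte 0xE3 = 11100011 matches 1110xxxx → 3-byte sequence.
Byte 1: 0xE3 = 11100011, payload 0011 (4 bits).
Byte 2: 0xB2 = 10110010 (10xxxxxx ✓), payload 110010.
Byte 3: 0xB8 = 10111000 (10xxxxxx ✓), payload 111000.
Concatenate: 0011110010111000 = 0x3CB8 (16 bits → U+3CB8).

U+3CB8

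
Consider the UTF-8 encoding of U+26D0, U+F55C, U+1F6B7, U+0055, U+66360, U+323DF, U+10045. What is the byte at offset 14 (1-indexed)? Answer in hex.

0x8D

1-indexed offset 14 is 0-indexed offset 13.
U+26D0 → 3-byte form E2 9B 90 at offsets 0–2.
U+F55C → 3-byte form EF 95 9C at offsets 3–5.
U+1F6B7 → 4-byte form F0 9F 9A B7 at offsets 6–9.
U+0055 → 1-byte form 55 at offsets 10–10.
U+66360 → 4-byte form F1 A6 8D A0 at offsets 11–14.
Offset 13 falls in char 5's range; it's byte 3 of F1 A6 8D A0 = 0x8D.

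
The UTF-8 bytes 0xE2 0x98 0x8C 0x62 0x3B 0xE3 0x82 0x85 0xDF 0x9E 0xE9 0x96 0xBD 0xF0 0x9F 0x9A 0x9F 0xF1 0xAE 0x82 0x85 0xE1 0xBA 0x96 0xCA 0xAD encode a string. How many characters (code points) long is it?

Byte at offset 0: 0xE2 = 11100010 → 3-byte char (#1). Advance 3.
Byte at offset 3: 0x62 = 01100010 → 1-byte char (#2). Advance 1.
Byte at offset 4: 0x3B = 00111011 → 1-byte char (#3). Advance 1.
Byte at offset 5: 0xE3 = 11100011 → 3-byte char (#4). Advance 3.
Byte at offset 8: 0xDF = 11011111 → 2-byte char (#5). Advance 2.
Byte at offset 10: 0xE9 = 11101001 → 3-byte char (#6). Advance 3.
Byte at offset 13: 0xF0 = 11110000 → 4-byte char (#7). Advance 4.
Byte at offset 17: 0xF1 = 11110001 → 4-byte char (#8). Advance 4.
Byte at offset 21: 0xE1 = 11100001 → 3-byte char (#9). Advance 3.
Byte at offset 24: 0xCA = 11001010 → 2-byte char (#10). Advance 2.
Reached end at offset 26 after 10 code points.

10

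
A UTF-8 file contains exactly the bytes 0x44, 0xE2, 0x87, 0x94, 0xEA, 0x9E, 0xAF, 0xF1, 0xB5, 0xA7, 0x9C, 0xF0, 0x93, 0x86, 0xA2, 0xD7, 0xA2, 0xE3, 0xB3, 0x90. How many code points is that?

Byte at offset 0: 0x44 = 01000100 → 1-byte char (#1). Advance 1.
Byte at offset 1: 0xE2 = 11100010 → 3-byte char (#2). Advance 3.
Byte at offset 4: 0xEA = 11101010 → 3-byte char (#3). Advance 3.
Byte at offset 7: 0xF1 = 11110001 → 4-byte char (#4). Advance 4.
Byte at offset 11: 0xF0 = 11110000 → 4-byte char (#5). Advance 4.
Byte at offset 15: 0xD7 = 11010111 → 2-byte char (#6). Advance 2.
Byte at offset 17: 0xE3 = 11100011 → 3-byte char (#7). Advance 3.
Reached end at offset 20 after 7 code points.

7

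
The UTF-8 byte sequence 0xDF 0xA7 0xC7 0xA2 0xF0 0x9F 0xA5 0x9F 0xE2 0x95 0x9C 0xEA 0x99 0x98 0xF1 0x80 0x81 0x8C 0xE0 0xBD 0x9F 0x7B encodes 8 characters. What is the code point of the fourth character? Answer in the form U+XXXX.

Offset 0: leading byte 0xDF = 11011111 → 2-byte char #1 = DF A7.
Offset 2: leading byte 0xC7 = 11000111 → 2-byte char #2 = C7 A2.
Offset 4: leading byte 0xF0 = 11110000 → 4-byte char #3 = F0 9F A5 9F.
Offset 8: leading byte 0xE2 = 11100010 → 3-byte char #4 = E2 95 9C.
Leading byte 0xE2 = 11100010 matches 1110xxxx → 3-byte sequence.
Byte 1: 0xE2 = 11100010, payload 0010 (4 bits).
Byte 2: 0x95 = 10010101 (10xxxxxx ✓), payload 010101.
Byte 3: 0x9C = 10011100 (10xxxxxx ✓), payload 011100.
Concatenate: 0010010101011100 = 0x255C (16 bits → U+255C).

U+255C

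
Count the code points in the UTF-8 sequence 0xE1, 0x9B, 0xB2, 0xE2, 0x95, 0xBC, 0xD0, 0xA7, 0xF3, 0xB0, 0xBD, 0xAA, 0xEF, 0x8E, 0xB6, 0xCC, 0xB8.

6

Byte at offset 0: 0xE1 = 11100001 → 3-byte char (#1). Advance 3.
Byte at offset 3: 0xE2 = 11100010 → 3-byte char (#2). Advance 3.
Byte at offset 6: 0xD0 = 11010000 → 2-byte char (#3). Advance 2.
Byte at offset 8: 0xF3 = 11110011 → 4-byte char (#4). Advance 4.
Byte at offset 12: 0xEF = 11101111 → 3-byte char (#5). Advance 3.
Byte at offset 15: 0xCC = 11001100 → 2-byte char (#6). Advance 2.
Reached end at offset 17 after 6 code points.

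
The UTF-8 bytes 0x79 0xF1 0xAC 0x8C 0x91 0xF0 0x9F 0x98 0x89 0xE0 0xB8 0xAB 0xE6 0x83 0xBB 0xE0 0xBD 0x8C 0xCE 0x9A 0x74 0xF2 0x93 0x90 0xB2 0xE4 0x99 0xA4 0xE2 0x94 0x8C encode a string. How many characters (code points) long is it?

Byte at offset 0: 0x79 = 01111001 → 1-byte char (#1). Advance 1.
Byte at offset 1: 0xF1 = 11110001 → 4-byte char (#2). Advance 4.
Byte at offset 5: 0xF0 = 11110000 → 4-byte char (#3). Advance 4.
Byte at offset 9: 0xE0 = 11100000 → 3-byte char (#4). Advance 3.
Byte at offset 12: 0xE6 = 11100110 → 3-byte char (#5). Advance 3.
Byte at offset 15: 0xE0 = 11100000 → 3-byte char (#6). Advance 3.
Byte at offset 18: 0xCE = 11001110 → 2-byte char (#7). Advance 2.
Byte at offset 20: 0x74 = 01110100 → 1-byte char (#8). Advance 1.
Byte at offset 21: 0xF2 = 11110010 → 4-byte char (#9). Advance 4.
Byte at offset 25: 0xE4 = 11100100 → 3-byte char (#10). Advance 3.
Byte at offset 28: 0xE2 = 11100010 → 3-byte char (#11). Advance 3.
Reached end at offset 31 after 11 code points.

11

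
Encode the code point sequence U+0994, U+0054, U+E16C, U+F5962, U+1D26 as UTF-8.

E0 A6 94 54 EE 85 AC F3 B5 A5 A2 E1 B4 A6

U+0994: 3-byte form → E0 A6 94.
U+0054: 1-byte form → 54.
U+E16C: 3-byte form → EE 85 AC.
U+F5962: 4-byte form → F3 B5 A5 A2.
U+1D26: 3-byte form → E1 B4 A6.
Concatenated (14 bytes): E0 A6 94 54 EE 85 AC F3 B5 A5 A2 E1 B4 A6.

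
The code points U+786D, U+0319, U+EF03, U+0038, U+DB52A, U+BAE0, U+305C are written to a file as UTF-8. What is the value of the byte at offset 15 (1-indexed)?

1-indexed offset 15 is 0-indexed offset 14.
U+786D → 3-byte form E7 A1 AD at offsets 0–2.
U+0319 → 2-byte form CC 99 at offsets 3–4.
U+EF03 → 3-byte form EE BC 83 at offsets 5–7.
U+0038 → 1-byte form 38 at offsets 8–8.
U+DB52A → 4-byte form F3 9B 94 AA at offsets 9–12.
U+BAE0 → 3-byte form EB AB A0 at offsets 13–15.
Offset 14 falls in char 6's range; it's byte 2 of EB AB A0 = 0xAB.

0xAB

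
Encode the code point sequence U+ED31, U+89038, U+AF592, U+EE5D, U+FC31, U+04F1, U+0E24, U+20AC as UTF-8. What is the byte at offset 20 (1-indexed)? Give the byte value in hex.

1-indexed offset 20 is 0-indexed offset 19.
U+ED31 → 3-byte form EE B4 B1 at offsets 0–2.
U+89038 → 4-byte form F2 89 80 B8 at offsets 3–6.
U+AF592 → 4-byte form F2 AF 96 92 at offsets 7–10.
U+EE5D → 3-byte form EE B9 9D at offsets 11–13.
U+FC31 → 3-byte form EF B0 B1 at offsets 14–16.
U+04F1 → 2-byte form D3 B1 at offsets 17–18.
U+0E24 → 3-byte form E0 B8 A4 at offsets 19–21.
Offset 19 falls in char 7's range; it's byte 1 of E0 B8 A4 = 0xE0.

0xE0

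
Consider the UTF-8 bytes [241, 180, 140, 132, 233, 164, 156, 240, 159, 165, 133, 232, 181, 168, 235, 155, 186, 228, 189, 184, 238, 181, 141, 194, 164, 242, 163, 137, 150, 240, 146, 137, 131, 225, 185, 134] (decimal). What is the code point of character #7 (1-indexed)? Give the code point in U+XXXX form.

U+ED4D

Offset 0: leading byte 0xF1 = 11110001 → 4-byte char #1 = F1 B4 8C 84.
Offset 4: leading byte 0xE9 = 11101001 → 3-byte char #2 = E9 A4 9C.
Offset 7: leading byte 0xF0 = 11110000 → 4-byte char #3 = F0 9F A5 85.
Offset 11: leading byte 0xE8 = 11101000 → 3-byte char #4 = E8 B5 A8.
Offset 14: leading byte 0xEB = 11101011 → 3-byte char #5 = EB 9B BA.
Offset 17: leading byte 0xE4 = 11100100 → 3-byte char #6 = E4 BD B8.
Offset 20: leading byte 0xEE = 11101110 → 3-byte char #7 = EE B5 8D.
Leading byte 0xEE = 11101110 matches 1110xxxx → 3-byte sequence.
Byte 1: 0xEE = 11101110, payload 1110 (4 bits).
Byte 2: 0xB5 = 10110101 (10xxxxxx ✓), payload 110101.
Byte 3: 0x8D = 10001101 (10xxxxxx ✓), payload 001101.
Concatenate: 1110110101001101 = 0xED4D (16 bits → U+ED4D).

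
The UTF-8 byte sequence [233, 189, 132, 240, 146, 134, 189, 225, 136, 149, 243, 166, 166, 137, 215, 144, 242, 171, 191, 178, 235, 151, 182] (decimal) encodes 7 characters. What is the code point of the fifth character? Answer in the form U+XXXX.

U+05D0

Offset 0: leading byte 0xE9 = 11101001 → 3-byte char #1 = E9 BD 84.
Offset 3: leading byte 0xF0 = 11110000 → 4-byte char #2 = F0 92 86 BD.
Offset 7: leading byte 0xE1 = 11100001 → 3-byte char #3 = E1 88 95.
Offset 10: leading byte 0xF3 = 11110011 → 4-byte char #4 = F3 A6 A6 89.
Offset 14: leading byte 0xD7 = 11010111 → 2-byte char #5 = D7 90.
Leading byte 0xD7 = 11010111 matches 110xxxxx → 2-byte sequence.
Byte 1: 0xD7 = 11010111, payload 10111 (5 bits).
Byte 2: 0x90 = 10010000 (10xxxxxx ✓), payload 010000.
Concatenate: 10111010000 = 0x5D0 (11 bits → U+05D0).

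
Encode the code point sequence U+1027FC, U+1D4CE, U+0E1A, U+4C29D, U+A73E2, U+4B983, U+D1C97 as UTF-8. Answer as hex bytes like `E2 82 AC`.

F4 82 9F BC F0 9D 93 8E E0 B8 9A F1 8C 8A 9D F2 A7 8F A2 F1 8B A6 83 F3 91 B2 97

U+1027FC: 4-byte form → F4 82 9F BC.
U+1D4CE: 4-byte form → F0 9D 93 8E.
U+0E1A: 3-byte form → E0 B8 9A.
U+4C29D: 4-byte form → F1 8C 8A 9D.
U+A73E2: 4-byte form → F2 A7 8F A2.
U+4B983: 4-byte form → F1 8B A6 83.
U+D1C97: 4-byte form → F3 91 B2 97.
Concatenated (27 bytes): F4 82 9F BC F0 9D 93 8E E0 B8 9A F1 8C 8A 9D F2 A7 8F A2 F1 8B A6 83 F3 91 B2 97.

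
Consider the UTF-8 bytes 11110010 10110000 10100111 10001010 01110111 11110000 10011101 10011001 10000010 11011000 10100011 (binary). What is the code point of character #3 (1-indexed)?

U+1D642

Offset 0: leading byte 0xF2 = 11110010 → 4-byte char #1 = F2 B0 A7 8A.
Offset 4: leading byte 0x77 = 01110111 → 1-byte char #2 = 77.
Offset 5: leading byte 0xF0 = 11110000 → 4-byte char #3 = F0 9D 99 82.
Leading byte 0xF0 = 11110000 matches 11110xxx → 4-byte sequence.
Byte 1: 0xF0 = 11110000, payload 000 (3 bits).
Byte 2: 0x9D = 10011101 (10xxxxxx ✓), payload 011101.
Byte 3: 0x99 = 10011001 (10xxxxxx ✓), payload 011001.
Byte 4: 0x82 = 10000010 (10xxxxxx ✓), payload 000010.
Concatenate: 000011101011001000010 = 0x1D642 (21 bits → U+1D642).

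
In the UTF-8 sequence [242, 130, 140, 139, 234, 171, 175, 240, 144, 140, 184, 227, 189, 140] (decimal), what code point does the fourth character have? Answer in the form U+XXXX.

U+3F4C

Offset 0: leading byte 0xF2 = 11110010 → 4-byte char #1 = F2 82 8C 8B.
Offset 4: leading byte 0xEA = 11101010 → 3-byte char #2 = EA AB AF.
Offset 7: leading byte 0xF0 = 11110000 → 4-byte char #3 = F0 90 8C B8.
Offset 11: leading byte 0xE3 = 11100011 → 3-byte char #4 = E3 BD 8C.
Leading byte 0xE3 = 11100011 matches 1110xxxx → 3-byte sequence.
Byte 1: 0xE3 = 11100011, payload 0011 (4 bits).
Byte 2: 0xBD = 10111101 (10xxxxxx ✓), payload 111101.
Byte 3: 0x8C = 10001100 (10xxxxxx ✓), payload 001100.
Concatenate: 0011111101001100 = 0x3F4C (16 bits → U+3F4C).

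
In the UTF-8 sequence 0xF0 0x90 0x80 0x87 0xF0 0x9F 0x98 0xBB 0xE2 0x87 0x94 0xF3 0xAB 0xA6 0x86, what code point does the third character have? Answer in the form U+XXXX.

U+21D4

Offset 0: leading byte 0xF0 = 11110000 → 4-byte char #1 = F0 90 80 87.
Offset 4: leading byte 0xF0 = 11110000 → 4-byte char #2 = F0 9F 98 BB.
Offset 8: leading byte 0xE2 = 11100010 → 3-byte char #3 = E2 87 94.
Leading byte 0xE2 = 11100010 matches 1110xxxx → 3-byte sequence.
Byte 1: 0xE2 = 11100010, payload 0010 (4 bits).
Byte 2: 0x87 = 10000111 (10xxxxxx ✓), payload 000111.
Byte 3: 0x94 = 10010100 (10xxxxxx ✓), payload 010100.
Concatenate: 0010000111010100 = 0x21D4 (16 bits → U+21D4).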